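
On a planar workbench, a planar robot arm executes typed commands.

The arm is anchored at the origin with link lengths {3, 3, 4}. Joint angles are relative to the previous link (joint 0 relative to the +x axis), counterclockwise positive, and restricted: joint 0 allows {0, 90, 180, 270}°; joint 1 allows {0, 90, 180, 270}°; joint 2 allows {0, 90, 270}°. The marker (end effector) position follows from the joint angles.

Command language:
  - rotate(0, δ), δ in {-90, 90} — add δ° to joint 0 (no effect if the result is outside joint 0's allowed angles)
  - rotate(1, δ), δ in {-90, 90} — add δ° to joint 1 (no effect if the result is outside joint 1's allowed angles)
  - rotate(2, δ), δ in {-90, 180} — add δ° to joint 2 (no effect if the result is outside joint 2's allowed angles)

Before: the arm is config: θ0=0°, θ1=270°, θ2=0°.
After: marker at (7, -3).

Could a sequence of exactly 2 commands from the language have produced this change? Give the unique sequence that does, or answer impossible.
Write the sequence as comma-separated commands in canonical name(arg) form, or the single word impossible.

rotate(2, -90), rotate(2, 180)

key: order matters: swapping rotate(2, -90) and rotate(2, 180) lands elsewhere
initial: config: θ0=0°, θ1=270°, θ2=0°
t=1 rotate(2, -90) ⇒ config: θ0=0°, θ1=270°, θ2=270°
t=2 rotate(2, 180) ⇒ config: θ0=0°, θ1=270°, θ2=90°
no other 2-command option fits: unique.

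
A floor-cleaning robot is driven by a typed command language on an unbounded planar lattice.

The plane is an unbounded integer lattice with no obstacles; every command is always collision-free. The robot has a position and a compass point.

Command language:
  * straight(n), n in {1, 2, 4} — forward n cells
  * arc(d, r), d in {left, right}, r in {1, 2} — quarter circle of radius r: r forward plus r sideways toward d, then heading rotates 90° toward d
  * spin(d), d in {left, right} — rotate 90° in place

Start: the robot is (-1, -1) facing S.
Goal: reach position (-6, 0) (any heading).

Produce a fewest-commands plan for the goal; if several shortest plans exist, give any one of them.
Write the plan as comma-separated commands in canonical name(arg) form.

t0: (-1, -1) facing S
[1] after spin(right): (-1, -1) facing W
[2] after straight(4): (-5, -1) facing W
[3] after arc(right, 1): (-6, 0) facing N
nothing shorter than 3 reaches the goal.

spin(right), straight(4), arc(right, 1)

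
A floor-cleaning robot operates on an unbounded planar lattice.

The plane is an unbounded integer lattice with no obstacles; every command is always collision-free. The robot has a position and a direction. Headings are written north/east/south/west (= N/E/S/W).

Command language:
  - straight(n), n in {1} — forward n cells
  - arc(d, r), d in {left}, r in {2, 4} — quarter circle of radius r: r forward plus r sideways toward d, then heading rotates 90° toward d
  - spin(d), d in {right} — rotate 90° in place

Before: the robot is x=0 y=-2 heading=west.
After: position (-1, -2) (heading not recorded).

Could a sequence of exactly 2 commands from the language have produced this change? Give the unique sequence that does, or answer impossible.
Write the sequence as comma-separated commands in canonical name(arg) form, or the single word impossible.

straight(1), spin(right)

key: order matters: swapping straight(1) and spin(right) lands elsewhere
initial: x=0 y=-2 heading=west
[1] after straight(1): x=-1 y=-2 heading=west
[2] after spin(right): x=-1 y=-2 heading=north
all 16 alternatives checked — unique.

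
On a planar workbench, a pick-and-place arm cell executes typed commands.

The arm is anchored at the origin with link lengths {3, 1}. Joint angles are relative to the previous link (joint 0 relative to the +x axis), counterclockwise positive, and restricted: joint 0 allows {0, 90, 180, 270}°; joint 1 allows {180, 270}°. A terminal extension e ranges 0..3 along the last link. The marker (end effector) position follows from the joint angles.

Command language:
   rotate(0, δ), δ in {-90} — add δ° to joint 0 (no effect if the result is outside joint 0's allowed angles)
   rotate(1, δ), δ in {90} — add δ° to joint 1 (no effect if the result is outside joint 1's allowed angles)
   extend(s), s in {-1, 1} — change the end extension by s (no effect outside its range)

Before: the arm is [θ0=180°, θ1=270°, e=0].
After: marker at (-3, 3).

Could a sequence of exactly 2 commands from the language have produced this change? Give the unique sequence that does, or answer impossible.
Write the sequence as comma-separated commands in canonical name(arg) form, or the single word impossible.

extend(1), extend(1)

initial: [θ0=180°, θ1=270°, e=0]
[1] after extend(1): [θ0=180°, θ1=270°, e=1]
[2] after extend(1): [θ0=180°, θ1=270°, e=2]
uniquely the one of 16 2-step routes that fits.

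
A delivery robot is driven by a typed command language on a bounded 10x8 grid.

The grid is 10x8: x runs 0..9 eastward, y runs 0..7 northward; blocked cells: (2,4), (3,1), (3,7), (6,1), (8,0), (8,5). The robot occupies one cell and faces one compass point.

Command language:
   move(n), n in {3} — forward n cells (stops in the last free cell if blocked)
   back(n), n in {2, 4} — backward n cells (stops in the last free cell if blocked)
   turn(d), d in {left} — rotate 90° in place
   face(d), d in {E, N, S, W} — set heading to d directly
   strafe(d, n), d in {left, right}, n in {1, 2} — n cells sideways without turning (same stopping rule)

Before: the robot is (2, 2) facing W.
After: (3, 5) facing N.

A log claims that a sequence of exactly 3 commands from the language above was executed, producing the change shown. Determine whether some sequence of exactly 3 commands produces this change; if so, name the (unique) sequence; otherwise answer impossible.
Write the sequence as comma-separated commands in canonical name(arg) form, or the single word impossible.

key: position moved to (3,5) AND the heading swung to N — translation plus rotation needed
from: (2, 2) facing W
1. face(N) → (2, 2) facing N
2. strafe(right, 1) → (3, 2) facing N
3. move(3) → (3, 5) facing N
all 1728 alternatives checked — unique.

face(N), strafe(right, 1), move(3)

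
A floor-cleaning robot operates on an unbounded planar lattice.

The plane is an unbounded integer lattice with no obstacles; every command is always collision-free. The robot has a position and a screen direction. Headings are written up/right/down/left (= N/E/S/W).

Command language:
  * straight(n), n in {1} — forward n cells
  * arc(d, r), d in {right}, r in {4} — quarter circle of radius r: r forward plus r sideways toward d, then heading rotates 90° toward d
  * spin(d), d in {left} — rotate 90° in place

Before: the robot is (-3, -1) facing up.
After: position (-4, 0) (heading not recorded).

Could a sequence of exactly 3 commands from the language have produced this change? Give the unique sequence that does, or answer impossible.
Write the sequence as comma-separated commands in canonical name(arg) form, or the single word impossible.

straight(1), spin(left), straight(1)

from: (-3, -1) facing up
1. straight(1) → (-3, 0) facing up
2. spin(left) → (-3, 0) facing left
3. straight(1) → (-4, 0) facing left
no other 3-command option fits: unique.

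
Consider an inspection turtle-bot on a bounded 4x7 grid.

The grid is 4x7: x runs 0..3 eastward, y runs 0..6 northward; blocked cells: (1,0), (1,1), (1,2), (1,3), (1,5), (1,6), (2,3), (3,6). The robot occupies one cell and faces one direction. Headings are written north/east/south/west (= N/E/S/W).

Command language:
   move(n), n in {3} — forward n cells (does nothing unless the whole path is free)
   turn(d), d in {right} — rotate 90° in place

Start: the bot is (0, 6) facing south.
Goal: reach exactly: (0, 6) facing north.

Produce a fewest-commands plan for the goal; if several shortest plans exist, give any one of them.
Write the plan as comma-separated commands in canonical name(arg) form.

t0: (0, 6) facing south
t=1 turn(right) ⇒ (0, 6) facing west
t=2 turn(right) ⇒ (0, 6) facing north
nothing shorter than 2 reaches the goal.

turn(right), turn(right)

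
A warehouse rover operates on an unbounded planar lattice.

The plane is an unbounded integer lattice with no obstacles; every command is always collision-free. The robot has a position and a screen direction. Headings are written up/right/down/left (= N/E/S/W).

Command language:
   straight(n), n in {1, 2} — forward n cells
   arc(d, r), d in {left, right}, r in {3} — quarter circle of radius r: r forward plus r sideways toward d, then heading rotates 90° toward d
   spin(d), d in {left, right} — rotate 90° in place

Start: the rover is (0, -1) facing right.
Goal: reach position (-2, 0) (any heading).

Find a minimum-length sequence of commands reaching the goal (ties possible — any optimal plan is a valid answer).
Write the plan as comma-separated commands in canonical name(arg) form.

initial: (0, -1) facing right
[1] after spin(left): (0, -1) facing up
[2] after straight(1): (0, 0) facing up
[3] after spin(left): (0, 0) facing left
[4] after straight(2): (-2, 0) facing left
minimal: 4 command(s), checked below 4.

spin(left), straight(1), spin(left), straight(2)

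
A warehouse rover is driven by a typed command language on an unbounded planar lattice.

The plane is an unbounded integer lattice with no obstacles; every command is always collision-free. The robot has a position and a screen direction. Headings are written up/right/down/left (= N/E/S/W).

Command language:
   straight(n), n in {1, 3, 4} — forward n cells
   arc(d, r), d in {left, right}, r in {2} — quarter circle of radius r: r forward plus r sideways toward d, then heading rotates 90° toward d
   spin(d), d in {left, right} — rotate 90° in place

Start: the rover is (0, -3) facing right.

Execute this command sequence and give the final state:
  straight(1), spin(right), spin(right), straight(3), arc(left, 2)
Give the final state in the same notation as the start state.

(-4, -5) facing down

from: (0, -3) facing right
1. straight(1) → (1, -3) facing right
2. spin(right) → (1, -3) facing down
3. spin(right) → (1, -3) facing left
4. straight(3) → (-2, -3) facing left
5. arc(left, 2) → (-4, -5) facing down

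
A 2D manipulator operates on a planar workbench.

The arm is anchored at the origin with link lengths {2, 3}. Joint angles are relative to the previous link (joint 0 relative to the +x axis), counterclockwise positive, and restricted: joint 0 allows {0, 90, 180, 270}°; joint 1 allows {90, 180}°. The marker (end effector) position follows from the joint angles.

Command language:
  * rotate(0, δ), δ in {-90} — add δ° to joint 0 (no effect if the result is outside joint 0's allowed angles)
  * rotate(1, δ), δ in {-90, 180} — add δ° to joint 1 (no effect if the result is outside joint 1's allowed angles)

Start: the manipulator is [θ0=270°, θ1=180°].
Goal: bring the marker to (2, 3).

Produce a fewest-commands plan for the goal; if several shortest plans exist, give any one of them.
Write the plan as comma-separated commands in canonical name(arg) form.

rotate(1, -90), rotate(0, -90), rotate(0, -90), rotate(0, -90)

from: [θ0=270°, θ1=180°]
step 1 (rotate(1, -90)): [θ0=270°, θ1=90°]
step 2 (rotate(0, -90)): [θ0=180°, θ1=90°]
step 3 (rotate(0, -90)): [θ0=90°, θ1=90°]
step 4 (rotate(0, -90)): [θ0=0°, θ1=90°]
shorter routes all fall short; 4 is best.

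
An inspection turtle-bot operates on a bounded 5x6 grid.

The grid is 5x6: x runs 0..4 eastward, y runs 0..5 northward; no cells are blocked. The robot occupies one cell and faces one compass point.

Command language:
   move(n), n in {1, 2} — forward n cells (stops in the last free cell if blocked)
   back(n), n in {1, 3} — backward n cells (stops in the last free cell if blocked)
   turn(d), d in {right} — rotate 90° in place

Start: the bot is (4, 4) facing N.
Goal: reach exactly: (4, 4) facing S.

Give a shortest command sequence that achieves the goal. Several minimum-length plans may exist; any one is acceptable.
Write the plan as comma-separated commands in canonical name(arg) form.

initial: (4, 4) facing N
t=1 turn(right) ⇒ (4, 4) facing E
t=2 turn(right) ⇒ (4, 4) facing S
no 1-step plan works, so 2 is optimal.

turn(right), turn(right)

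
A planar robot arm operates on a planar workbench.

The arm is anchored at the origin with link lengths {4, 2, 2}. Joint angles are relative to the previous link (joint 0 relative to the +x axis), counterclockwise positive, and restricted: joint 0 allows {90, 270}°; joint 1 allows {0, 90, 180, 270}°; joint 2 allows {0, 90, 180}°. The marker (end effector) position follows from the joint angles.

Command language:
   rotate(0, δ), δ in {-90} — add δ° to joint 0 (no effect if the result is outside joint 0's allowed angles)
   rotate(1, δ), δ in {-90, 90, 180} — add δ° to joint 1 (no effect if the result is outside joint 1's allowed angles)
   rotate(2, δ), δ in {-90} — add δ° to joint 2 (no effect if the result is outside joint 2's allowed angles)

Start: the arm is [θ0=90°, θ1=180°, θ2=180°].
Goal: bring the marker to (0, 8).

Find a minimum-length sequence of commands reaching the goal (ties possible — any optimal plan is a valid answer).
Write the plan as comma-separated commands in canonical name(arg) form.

rotate(2, -90), rotate(2, -90), rotate(1, 180)

start: [θ0=90°, θ1=180°, θ2=180°]
t=1 rotate(2, -90) ⇒ [θ0=90°, θ1=180°, θ2=90°]
t=2 rotate(2, -90) ⇒ [θ0=90°, θ1=180°, θ2=0°]
t=3 rotate(1, 180) ⇒ [θ0=90°, θ1=0°, θ2=0°]
nothing shorter than 3 reaches the goal.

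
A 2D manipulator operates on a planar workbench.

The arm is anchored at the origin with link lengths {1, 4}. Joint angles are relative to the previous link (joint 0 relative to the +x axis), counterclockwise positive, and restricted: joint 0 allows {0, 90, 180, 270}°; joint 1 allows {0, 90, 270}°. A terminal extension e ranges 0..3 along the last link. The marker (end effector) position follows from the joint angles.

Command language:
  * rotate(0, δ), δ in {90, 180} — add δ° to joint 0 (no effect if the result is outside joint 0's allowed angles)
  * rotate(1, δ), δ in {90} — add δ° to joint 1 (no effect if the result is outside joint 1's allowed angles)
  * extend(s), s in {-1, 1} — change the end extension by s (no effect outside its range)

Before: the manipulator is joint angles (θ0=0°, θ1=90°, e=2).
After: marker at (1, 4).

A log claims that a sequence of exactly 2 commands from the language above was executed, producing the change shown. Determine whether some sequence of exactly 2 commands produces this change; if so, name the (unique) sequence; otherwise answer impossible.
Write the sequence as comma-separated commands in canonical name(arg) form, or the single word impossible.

begin: joint angles (θ0=0°, θ1=90°, e=2)
step 1 (extend(-1)): joint angles (θ0=0°, θ1=90°, e=1)
step 2 (extend(-1)): joint angles (θ0=0°, θ1=90°, e=0)
no other 2-command option fits: unique.

extend(-1), extend(-1)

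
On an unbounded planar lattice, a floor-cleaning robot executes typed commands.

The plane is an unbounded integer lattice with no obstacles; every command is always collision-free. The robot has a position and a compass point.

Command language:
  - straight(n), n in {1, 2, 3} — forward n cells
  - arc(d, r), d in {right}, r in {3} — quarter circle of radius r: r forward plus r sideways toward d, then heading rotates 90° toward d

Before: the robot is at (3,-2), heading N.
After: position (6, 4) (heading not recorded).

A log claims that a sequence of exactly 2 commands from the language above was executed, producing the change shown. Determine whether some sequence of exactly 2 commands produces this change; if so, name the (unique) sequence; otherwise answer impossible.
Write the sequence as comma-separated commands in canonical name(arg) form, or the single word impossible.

straight(3), arc(right, 3)

key: order matters: swapping straight(3) and arc(right, 3) lands elsewhere
begin: at (3,-2), heading N
t=1 straight(3) ⇒ at (3,1), heading N
t=2 arc(right, 3) ⇒ at (6,4), heading E
all 16 alternatives checked — unique.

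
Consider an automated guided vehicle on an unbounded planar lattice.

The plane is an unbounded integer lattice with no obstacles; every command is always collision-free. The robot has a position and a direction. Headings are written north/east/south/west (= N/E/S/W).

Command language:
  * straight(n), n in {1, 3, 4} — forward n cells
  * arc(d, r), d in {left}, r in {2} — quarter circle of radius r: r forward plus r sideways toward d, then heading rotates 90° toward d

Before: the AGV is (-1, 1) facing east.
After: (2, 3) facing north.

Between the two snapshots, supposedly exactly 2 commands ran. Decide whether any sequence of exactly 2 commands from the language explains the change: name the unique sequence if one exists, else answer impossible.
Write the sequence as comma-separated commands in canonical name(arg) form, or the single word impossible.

key: position moved to (2,3) AND the heading swung to N — translation plus rotation needed
from: (-1, 1) facing east
step 1 (straight(1)): (0, 1) facing east
step 2 (arc(left, 2)): (2, 3) facing north
uniquely the one of 16 2-step routes that fits.

straight(1), arc(left, 2)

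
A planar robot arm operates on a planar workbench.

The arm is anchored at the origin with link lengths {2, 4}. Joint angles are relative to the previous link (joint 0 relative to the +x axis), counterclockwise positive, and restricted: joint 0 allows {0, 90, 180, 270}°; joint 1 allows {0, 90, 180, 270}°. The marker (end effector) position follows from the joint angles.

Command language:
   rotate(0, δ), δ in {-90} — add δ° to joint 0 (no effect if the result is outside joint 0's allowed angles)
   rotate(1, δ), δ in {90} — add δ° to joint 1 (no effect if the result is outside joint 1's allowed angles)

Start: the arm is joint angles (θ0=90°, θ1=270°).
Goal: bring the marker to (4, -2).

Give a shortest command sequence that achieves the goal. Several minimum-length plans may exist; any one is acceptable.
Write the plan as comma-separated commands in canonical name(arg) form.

start: joint angles (θ0=90°, θ1=270°)
t=1 rotate(0, -90) ⇒ joint angles (θ0=0°, θ1=270°)
t=2 rotate(0, -90) ⇒ joint angles (θ0=270°, θ1=270°)
t=3 rotate(1, 90) ⇒ joint angles (θ0=270°, θ1=0°)
t=4 rotate(1, 90) ⇒ joint angles (θ0=270°, θ1=90°)
nothing shorter than 4 reaches the goal.

rotate(0, -90), rotate(0, -90), rotate(1, 90), rotate(1, 90)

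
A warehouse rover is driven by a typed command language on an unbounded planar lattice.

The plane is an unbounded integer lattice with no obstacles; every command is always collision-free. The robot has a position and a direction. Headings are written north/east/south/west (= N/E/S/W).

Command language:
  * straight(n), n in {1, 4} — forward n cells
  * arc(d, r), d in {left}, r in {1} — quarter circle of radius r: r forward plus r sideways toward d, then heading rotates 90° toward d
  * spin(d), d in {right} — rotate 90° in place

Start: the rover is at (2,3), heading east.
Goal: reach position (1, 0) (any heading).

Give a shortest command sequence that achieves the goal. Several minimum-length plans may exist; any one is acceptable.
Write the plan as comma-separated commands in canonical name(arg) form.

arc(left, 1), arc(left, 1), arc(left, 1), straight(4)

from: at (2,3), heading east
step 1 (arc(left, 1)): at (3,4), heading north
step 2 (arc(left, 1)): at (2,5), heading west
step 3 (arc(left, 1)): at (1,4), heading south
step 4 (straight(4)): at (1,0), heading south
shorter routes all fall short; 4 is best.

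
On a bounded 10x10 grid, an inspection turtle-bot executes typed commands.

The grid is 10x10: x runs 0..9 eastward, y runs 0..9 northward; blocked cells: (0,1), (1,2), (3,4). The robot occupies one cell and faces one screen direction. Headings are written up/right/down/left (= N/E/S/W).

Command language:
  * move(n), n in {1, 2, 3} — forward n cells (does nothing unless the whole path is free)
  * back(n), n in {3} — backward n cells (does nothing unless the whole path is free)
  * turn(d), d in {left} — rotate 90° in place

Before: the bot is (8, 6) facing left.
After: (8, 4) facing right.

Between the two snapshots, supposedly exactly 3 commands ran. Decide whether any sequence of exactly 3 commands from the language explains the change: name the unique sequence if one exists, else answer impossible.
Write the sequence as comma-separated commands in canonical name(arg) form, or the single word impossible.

key: cell and facing (now E) both changed — the 3 commands mix motion and turning
begin: (8, 6) facing left
1. turn(left) → (8, 6) facing down
2. move(2) → (8, 4) facing down
3. turn(left) → (8, 4) facing right
no other 3-command option fits: unique.

turn(left), move(2), turn(left)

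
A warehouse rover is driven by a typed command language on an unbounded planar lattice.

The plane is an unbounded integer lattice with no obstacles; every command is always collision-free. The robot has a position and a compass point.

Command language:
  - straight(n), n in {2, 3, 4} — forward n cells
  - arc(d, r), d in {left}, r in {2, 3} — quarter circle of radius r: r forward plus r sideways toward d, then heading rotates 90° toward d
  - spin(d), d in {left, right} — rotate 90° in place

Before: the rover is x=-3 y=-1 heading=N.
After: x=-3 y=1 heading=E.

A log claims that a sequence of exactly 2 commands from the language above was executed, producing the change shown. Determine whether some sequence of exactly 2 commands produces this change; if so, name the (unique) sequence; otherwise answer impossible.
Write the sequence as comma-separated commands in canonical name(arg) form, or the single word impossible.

straight(2), spin(right)

key: cell and facing (now E) both changed — the 2 commands mix motion and turning
start: x=-3 y=-1 heading=N
[1] after straight(2): x=-3 y=1 heading=N
[2] after spin(right): x=-3 y=1 heading=E
no other 2-command option fits: unique.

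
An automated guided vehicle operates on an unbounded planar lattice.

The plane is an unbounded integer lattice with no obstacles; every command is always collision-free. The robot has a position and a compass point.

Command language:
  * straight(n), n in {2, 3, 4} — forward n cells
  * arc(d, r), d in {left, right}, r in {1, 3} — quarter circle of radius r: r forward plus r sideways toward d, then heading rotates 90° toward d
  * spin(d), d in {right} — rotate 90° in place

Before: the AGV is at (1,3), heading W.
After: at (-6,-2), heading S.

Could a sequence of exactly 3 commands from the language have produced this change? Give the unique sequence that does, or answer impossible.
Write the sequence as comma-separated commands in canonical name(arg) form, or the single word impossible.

key: running straight(2) before straight(4) would end elsewhere — order is forced
initial: at (1,3), heading W
step 1 (straight(4)): at (-3,3), heading W
step 2 (arc(left, 3)): at (-6,0), heading S
step 3 (straight(2)): at (-6,-2), heading S
no other 3-command option fits: unique.

straight(4), arc(left, 3), straight(2)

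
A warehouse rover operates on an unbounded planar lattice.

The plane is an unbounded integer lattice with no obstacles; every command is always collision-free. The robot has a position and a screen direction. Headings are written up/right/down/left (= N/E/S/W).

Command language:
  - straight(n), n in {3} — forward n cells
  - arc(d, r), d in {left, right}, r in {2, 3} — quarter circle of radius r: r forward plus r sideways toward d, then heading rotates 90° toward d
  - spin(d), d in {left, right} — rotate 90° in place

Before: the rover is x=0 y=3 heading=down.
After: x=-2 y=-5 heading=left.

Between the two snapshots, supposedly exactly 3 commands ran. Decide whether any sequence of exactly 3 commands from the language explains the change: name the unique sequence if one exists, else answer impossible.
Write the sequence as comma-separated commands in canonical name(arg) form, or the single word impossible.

key: running arc(right, 2) before straight(3) would end elsewhere — order is forced
t0: x=0 y=3 heading=down
[1] after straight(3): x=0 y=0 heading=down
[2] after straight(3): x=0 y=-3 heading=down
[3] after arc(right, 2): x=-2 y=-5 heading=left
uniquely the one of 343 3-step routes that fits.

straight(3), straight(3), arc(right, 2)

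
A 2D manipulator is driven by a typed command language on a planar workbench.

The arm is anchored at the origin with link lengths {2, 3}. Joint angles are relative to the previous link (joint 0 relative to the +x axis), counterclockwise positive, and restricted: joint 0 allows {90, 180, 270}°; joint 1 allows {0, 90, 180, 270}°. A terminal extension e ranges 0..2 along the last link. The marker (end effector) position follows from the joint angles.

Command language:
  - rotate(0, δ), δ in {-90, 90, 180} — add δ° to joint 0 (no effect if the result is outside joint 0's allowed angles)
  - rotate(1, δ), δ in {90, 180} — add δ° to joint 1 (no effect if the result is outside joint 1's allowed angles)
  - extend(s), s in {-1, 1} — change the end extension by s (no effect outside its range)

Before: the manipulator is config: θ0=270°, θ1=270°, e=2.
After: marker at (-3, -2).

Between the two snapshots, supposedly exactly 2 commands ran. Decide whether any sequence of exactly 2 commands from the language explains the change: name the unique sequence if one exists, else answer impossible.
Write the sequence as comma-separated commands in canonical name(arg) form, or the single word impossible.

initial: config: θ0=270°, θ1=270°, e=2
1. extend(-1) → config: θ0=270°, θ1=270°, e=1
2. extend(-1) → config: θ0=270°, θ1=270°, e=0
uniquely the one of 49 2-step routes that fits.

extend(-1), extend(-1)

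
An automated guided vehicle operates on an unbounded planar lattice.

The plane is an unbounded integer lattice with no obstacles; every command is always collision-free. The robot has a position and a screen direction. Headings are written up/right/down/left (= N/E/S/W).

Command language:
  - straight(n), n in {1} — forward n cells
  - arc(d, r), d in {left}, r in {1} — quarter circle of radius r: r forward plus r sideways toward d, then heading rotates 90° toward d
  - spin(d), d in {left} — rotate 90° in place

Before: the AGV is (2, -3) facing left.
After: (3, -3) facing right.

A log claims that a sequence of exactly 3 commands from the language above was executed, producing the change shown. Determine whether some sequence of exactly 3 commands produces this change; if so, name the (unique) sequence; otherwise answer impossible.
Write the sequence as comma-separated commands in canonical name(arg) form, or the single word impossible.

key: position moved to (3,-3) AND the heading swung to E — translation plus rotation needed
t0: (2, -3) facing left
1. spin(left) → (2, -3) facing down
2. spin(left) → (2, -3) facing right
3. straight(1) → (3, -3) facing right
uniquely the one of 27 3-step routes that fits.

spin(left), spin(left), straight(1)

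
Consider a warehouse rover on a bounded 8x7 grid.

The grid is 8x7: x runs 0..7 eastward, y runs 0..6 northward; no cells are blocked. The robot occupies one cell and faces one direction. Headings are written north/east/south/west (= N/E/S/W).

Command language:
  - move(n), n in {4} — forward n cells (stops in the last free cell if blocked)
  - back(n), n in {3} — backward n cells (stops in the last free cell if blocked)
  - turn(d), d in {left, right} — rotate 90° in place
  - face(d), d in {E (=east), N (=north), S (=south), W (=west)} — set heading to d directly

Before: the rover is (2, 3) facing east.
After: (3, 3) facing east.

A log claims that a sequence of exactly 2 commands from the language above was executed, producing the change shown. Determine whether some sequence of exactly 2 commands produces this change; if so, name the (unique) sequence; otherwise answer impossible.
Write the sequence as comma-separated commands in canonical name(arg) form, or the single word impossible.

move(4), back(3)

key: still facing E at the end — nothing in the sequence rotates
start: (2, 3) facing east
[1] after move(4): (6, 3) facing east
[2] after back(3): (3, 3) facing east
no other 2-command option fits: unique.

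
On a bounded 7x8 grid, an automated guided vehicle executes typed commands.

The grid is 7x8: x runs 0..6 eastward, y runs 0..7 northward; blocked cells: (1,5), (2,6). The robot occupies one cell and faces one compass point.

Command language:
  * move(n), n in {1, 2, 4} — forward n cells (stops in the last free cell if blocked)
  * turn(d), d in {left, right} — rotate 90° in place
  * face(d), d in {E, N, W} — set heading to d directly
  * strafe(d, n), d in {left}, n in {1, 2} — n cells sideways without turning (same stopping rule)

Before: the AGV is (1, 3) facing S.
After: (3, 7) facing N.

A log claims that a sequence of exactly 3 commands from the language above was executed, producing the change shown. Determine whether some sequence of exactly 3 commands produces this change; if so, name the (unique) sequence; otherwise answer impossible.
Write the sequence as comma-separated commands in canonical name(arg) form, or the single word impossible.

strafe(left, 2), face(N), move(4)

key: cell and facing (now N) both changed — the 3 commands mix motion and turning
start: (1, 3) facing S
1. strafe(left, 2) → (3, 3) facing S
2. face(N) → (3, 3) facing N
3. move(4) → (3, 7) facing N
no other 3-command option fits: unique.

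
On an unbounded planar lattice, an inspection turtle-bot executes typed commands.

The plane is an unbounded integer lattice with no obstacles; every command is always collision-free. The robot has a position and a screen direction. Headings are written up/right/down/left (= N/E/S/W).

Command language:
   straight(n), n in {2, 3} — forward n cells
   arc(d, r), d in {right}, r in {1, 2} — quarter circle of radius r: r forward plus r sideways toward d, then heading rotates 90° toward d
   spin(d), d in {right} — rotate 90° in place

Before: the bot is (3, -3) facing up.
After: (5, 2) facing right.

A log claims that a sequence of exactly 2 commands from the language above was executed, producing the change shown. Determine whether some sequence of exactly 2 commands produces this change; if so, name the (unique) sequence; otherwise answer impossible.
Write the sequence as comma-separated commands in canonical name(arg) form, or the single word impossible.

straight(3), arc(right, 2)

key: order matters: swapping straight(3) and arc(right, 2) lands elsewhere
start: (3, -3) facing up
[1] after straight(3): (3, 0) facing up
[2] after arc(right, 2): (5, 2) facing right
no other 2-command option fits: unique.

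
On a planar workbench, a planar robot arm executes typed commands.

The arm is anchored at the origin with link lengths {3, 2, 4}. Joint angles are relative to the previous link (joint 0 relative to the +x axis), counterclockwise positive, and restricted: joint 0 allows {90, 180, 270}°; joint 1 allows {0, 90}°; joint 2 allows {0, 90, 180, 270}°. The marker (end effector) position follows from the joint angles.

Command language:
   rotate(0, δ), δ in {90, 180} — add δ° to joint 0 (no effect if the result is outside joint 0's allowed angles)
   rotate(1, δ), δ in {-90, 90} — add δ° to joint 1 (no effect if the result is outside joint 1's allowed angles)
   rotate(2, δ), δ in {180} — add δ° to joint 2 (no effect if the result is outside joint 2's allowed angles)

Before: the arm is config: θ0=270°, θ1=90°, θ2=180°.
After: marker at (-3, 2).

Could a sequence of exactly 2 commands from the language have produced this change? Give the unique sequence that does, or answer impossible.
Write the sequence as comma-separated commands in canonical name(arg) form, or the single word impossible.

rotate(0, 180), rotate(0, 90)

key: running rotate(0, 90) before rotate(0, 180) would end elsewhere — order is forced
from: config: θ0=270°, θ1=90°, θ2=180°
1. rotate(0, 180) → config: θ0=90°, θ1=90°, θ2=180°
2. rotate(0, 90) → config: θ0=180°, θ1=90°, θ2=180°
no other 2-command option fits: unique.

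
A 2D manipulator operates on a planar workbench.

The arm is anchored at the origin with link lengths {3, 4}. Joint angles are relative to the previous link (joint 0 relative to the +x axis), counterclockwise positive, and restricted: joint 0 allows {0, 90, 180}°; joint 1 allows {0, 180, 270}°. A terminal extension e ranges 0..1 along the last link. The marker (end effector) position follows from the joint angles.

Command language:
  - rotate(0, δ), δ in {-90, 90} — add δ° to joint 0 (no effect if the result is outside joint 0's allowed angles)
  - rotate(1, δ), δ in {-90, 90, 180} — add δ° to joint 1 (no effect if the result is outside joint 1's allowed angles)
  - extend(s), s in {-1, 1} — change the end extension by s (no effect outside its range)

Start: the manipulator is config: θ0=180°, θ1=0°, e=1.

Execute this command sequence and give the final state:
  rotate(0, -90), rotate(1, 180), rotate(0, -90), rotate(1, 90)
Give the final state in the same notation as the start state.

config: θ0=0°, θ1=270°, e=1

start: config: θ0=180°, θ1=0°, e=1
step 1 (rotate(0, -90)): config: θ0=90°, θ1=0°, e=1
step 2 (rotate(1, 180)): config: θ0=90°, θ1=180°, e=1
step 3 (rotate(0, -90)): config: θ0=0°, θ1=180°, e=1
step 4 (rotate(1, 90)): config: θ0=0°, θ1=270°, e=1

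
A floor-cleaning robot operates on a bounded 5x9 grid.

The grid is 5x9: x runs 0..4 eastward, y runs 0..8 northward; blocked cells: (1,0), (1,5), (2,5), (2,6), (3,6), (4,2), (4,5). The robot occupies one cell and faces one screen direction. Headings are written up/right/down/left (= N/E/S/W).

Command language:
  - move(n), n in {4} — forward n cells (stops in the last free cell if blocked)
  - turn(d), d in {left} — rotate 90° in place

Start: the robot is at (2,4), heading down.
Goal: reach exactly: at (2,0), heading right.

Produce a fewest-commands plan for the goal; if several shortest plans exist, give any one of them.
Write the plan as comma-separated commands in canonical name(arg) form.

initial: at (2,4), heading down
step 1 (move(4)): at (2,0), heading down
step 2 (turn(left)): at (2,0), heading right
shorter routes all fall short; 2 is best.

move(4), turn(left)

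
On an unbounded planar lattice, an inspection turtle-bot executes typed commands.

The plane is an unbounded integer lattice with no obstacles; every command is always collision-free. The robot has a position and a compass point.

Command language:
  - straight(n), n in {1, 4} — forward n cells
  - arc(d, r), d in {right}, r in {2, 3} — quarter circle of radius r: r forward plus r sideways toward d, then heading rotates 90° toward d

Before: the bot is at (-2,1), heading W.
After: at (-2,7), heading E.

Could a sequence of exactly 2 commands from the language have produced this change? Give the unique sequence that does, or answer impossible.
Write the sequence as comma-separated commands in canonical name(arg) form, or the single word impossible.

arc(right, 3), arc(right, 3)

key: cell and facing (now E) both changed — the 2 commands mix motion and turning
t0: at (-2,1), heading W
1. arc(right, 3) → at (-5,4), heading N
2. arc(right, 3) → at (-2,7), heading E
uniquely the one of 16 2-step routes that fits.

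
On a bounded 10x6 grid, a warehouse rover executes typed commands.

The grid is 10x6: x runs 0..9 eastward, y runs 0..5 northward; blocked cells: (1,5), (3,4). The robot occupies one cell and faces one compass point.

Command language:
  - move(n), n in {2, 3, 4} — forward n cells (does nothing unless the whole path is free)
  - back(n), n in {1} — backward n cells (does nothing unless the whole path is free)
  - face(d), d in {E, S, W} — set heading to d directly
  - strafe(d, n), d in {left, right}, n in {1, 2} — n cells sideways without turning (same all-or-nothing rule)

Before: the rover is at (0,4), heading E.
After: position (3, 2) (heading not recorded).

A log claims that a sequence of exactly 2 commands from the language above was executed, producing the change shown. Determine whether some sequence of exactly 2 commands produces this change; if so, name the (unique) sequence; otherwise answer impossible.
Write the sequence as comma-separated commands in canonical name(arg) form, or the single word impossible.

strafe(right, 2), move(3)

key: order matters: swapping strafe(right, 2) and move(3) lands elsewhere
from: at (0,4), heading E
t=1 strafe(right, 2) ⇒ at (0,2), heading E
t=2 move(3) ⇒ at (3,2), heading E
all 121 alternatives checked — unique.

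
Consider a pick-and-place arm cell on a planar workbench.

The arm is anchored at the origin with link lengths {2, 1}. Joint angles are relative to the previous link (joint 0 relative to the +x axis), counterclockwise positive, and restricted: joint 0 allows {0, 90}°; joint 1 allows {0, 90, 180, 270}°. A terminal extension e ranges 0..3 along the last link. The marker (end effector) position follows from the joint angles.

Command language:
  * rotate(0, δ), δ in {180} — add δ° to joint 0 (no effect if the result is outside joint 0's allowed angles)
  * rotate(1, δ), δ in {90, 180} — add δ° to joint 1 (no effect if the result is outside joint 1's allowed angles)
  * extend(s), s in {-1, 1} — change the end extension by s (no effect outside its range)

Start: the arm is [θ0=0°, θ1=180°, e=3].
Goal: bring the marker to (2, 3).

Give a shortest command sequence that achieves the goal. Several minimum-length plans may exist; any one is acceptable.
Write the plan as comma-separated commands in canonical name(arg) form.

begin: [θ0=0°, θ1=180°, e=3]
step 1 (rotate(1, 180)): [θ0=0°, θ1=0°, e=3]
step 2 (rotate(1, 90)): [θ0=0°, θ1=90°, e=3]
step 3 (extend(-1)): [θ0=0°, θ1=90°, e=2]
minimal: 3 command(s), checked below 3.

rotate(1, 180), rotate(1, 90), extend(-1)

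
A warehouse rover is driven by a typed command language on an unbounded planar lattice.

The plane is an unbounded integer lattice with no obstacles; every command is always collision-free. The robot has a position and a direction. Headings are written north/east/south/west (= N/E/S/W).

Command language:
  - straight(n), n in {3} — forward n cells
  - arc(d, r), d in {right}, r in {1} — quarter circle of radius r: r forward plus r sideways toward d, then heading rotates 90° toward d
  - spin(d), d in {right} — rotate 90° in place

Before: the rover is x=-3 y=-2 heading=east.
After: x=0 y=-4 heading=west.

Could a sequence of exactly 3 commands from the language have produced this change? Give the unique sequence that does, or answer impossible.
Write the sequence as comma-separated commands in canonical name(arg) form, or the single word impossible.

straight(3), arc(right, 1), arc(right, 1)

key: position moved to (0,-4) AND the heading swung to W — translation plus rotation needed
t0: x=-3 y=-2 heading=east
t=1 straight(3) ⇒ x=0 y=-2 heading=east
t=2 arc(right, 1) ⇒ x=1 y=-3 heading=south
t=3 arc(right, 1) ⇒ x=0 y=-4 heading=west
no other 3-command option fits: unique.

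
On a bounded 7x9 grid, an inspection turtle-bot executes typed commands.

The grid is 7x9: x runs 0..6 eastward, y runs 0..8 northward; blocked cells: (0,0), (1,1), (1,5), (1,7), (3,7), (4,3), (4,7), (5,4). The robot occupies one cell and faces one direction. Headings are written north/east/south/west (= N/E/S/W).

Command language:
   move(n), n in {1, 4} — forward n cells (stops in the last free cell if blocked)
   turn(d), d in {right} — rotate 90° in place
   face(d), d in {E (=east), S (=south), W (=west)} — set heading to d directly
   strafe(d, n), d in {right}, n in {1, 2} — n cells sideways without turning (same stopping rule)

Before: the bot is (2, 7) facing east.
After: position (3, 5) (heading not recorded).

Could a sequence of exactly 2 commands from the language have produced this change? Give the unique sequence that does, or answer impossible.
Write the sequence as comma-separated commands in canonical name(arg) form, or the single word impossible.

key: running move(1) before strafe(right, 2) would end elsewhere — order is forced
begin: (2, 7) facing east
1. strafe(right, 2) → (2, 5) facing east
2. move(1) → (3, 5) facing east
uniquely the one of 64 2-step routes that fits.

strafe(right, 2), move(1)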